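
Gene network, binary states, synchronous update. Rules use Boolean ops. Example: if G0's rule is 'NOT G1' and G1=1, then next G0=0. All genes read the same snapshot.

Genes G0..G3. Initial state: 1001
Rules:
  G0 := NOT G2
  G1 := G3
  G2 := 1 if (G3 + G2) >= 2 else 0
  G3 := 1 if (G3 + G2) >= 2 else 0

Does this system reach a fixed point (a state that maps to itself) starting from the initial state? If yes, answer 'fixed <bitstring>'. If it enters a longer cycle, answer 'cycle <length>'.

Answer: fixed 1000

Derivation:
Step 0: 1001
Step 1: G0=NOT G2=NOT 0=1 G1=G3=1 G2=(1+0>=2)=0 G3=(1+0>=2)=0 -> 1100
Step 2: G0=NOT G2=NOT 0=1 G1=G3=0 G2=(0+0>=2)=0 G3=(0+0>=2)=0 -> 1000
Step 3: G0=NOT G2=NOT 0=1 G1=G3=0 G2=(0+0>=2)=0 G3=(0+0>=2)=0 -> 1000
Fixed point reached at step 2: 1000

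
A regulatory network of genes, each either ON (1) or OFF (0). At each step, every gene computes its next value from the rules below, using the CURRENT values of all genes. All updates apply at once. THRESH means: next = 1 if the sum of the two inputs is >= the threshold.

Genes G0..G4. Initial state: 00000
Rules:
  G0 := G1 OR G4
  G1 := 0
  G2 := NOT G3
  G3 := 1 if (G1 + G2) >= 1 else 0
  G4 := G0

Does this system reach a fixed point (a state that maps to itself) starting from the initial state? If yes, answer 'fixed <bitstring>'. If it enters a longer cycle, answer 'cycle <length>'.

Answer: cycle 4

Derivation:
Step 0: 00000
Step 1: G0=G1|G4=0|0=0 G1=0(const) G2=NOT G3=NOT 0=1 G3=(0+0>=1)=0 G4=G0=0 -> 00100
Step 2: G0=G1|G4=0|0=0 G1=0(const) G2=NOT G3=NOT 0=1 G3=(0+1>=1)=1 G4=G0=0 -> 00110
Step 3: G0=G1|G4=0|0=0 G1=0(const) G2=NOT G3=NOT 1=0 G3=(0+1>=1)=1 G4=G0=0 -> 00010
Step 4: G0=G1|G4=0|0=0 G1=0(const) G2=NOT G3=NOT 1=0 G3=(0+0>=1)=0 G4=G0=0 -> 00000
Cycle of length 4 starting at step 0 -> no fixed point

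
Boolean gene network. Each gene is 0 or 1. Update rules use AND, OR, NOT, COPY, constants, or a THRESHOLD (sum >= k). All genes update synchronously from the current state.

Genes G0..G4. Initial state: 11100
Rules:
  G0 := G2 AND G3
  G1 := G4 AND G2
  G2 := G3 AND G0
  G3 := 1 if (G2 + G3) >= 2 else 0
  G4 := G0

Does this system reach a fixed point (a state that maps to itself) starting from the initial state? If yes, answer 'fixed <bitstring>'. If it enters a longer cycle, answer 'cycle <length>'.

Answer: fixed 00000

Derivation:
Step 0: 11100
Step 1: G0=G2&G3=1&0=0 G1=G4&G2=0&1=0 G2=G3&G0=0&1=0 G3=(1+0>=2)=0 G4=G0=1 -> 00001
Step 2: G0=G2&G3=0&0=0 G1=G4&G2=1&0=0 G2=G3&G0=0&0=0 G3=(0+0>=2)=0 G4=G0=0 -> 00000
Step 3: G0=G2&G3=0&0=0 G1=G4&G2=0&0=0 G2=G3&G0=0&0=0 G3=(0+0>=2)=0 G4=G0=0 -> 00000
Fixed point reached at step 2: 00000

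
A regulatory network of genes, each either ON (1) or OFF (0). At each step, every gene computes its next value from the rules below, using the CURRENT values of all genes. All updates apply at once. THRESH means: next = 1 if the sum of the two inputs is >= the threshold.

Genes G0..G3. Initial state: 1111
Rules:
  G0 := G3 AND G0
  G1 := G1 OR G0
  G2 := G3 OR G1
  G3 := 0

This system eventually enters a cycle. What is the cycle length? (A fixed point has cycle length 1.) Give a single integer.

Answer: 1

Derivation:
Step 0: 1111
Step 1: G0=G3&G0=1&1=1 G1=G1|G0=1|1=1 G2=G3|G1=1|1=1 G3=0(const) -> 1110
Step 2: G0=G3&G0=0&1=0 G1=G1|G0=1|1=1 G2=G3|G1=0|1=1 G3=0(const) -> 0110
Step 3: G0=G3&G0=0&0=0 G1=G1|G0=1|0=1 G2=G3|G1=0|1=1 G3=0(const) -> 0110
State from step 3 equals state from step 2 -> cycle length 1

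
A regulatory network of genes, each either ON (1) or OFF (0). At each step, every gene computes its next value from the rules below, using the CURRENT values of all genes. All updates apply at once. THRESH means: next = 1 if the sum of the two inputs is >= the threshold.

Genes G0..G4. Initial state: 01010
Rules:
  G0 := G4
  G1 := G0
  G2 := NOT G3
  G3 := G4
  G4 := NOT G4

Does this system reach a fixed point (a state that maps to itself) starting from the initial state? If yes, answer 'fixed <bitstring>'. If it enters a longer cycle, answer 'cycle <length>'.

Step 0: 01010
Step 1: G0=G4=0 G1=G0=0 G2=NOT G3=NOT 1=0 G3=G4=0 G4=NOT G4=NOT 0=1 -> 00001
Step 2: G0=G4=1 G1=G0=0 G2=NOT G3=NOT 0=1 G3=G4=1 G4=NOT G4=NOT 1=0 -> 10110
Step 3: G0=G4=0 G1=G0=1 G2=NOT G3=NOT 1=0 G3=G4=0 G4=NOT G4=NOT 0=1 -> 01001
Step 4: G0=G4=1 G1=G0=0 G2=NOT G3=NOT 0=1 G3=G4=1 G4=NOT G4=NOT 1=0 -> 10110
Cycle of length 2 starting at step 2 -> no fixed point

Answer: cycle 2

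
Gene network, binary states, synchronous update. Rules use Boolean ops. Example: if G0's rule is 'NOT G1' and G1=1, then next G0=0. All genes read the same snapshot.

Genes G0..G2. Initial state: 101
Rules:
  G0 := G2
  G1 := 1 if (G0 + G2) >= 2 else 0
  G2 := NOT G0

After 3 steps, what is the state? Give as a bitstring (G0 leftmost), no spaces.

Step 1: G0=G2=1 G1=(1+1>=2)=1 G2=NOT G0=NOT 1=0 -> 110
Step 2: G0=G2=0 G1=(1+0>=2)=0 G2=NOT G0=NOT 1=0 -> 000
Step 3: G0=G2=0 G1=(0+0>=2)=0 G2=NOT G0=NOT 0=1 -> 001

001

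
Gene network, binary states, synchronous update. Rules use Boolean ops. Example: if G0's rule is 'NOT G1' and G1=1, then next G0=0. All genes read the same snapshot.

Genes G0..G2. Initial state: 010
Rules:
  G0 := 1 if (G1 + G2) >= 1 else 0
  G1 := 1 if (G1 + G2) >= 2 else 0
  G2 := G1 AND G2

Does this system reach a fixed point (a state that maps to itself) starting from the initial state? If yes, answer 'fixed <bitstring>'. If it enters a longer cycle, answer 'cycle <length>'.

Step 0: 010
Step 1: G0=(1+0>=1)=1 G1=(1+0>=2)=0 G2=G1&G2=1&0=0 -> 100
Step 2: G0=(0+0>=1)=0 G1=(0+0>=2)=0 G2=G1&G2=0&0=0 -> 000
Step 3: G0=(0+0>=1)=0 G1=(0+0>=2)=0 G2=G1&G2=0&0=0 -> 000
Fixed point reached at step 2: 000

Answer: fixed 000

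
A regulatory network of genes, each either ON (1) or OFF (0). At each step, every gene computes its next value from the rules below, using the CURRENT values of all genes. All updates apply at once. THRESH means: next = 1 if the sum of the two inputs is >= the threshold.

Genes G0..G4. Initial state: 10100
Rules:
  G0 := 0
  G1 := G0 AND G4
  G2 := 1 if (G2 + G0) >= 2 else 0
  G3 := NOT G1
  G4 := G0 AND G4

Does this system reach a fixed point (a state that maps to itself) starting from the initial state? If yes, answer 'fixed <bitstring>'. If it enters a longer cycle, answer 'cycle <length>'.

Step 0: 10100
Step 1: G0=0(const) G1=G0&G4=1&0=0 G2=(1+1>=2)=1 G3=NOT G1=NOT 0=1 G4=G0&G4=1&0=0 -> 00110
Step 2: G0=0(const) G1=G0&G4=0&0=0 G2=(1+0>=2)=0 G3=NOT G1=NOT 0=1 G4=G0&G4=0&0=0 -> 00010
Step 3: G0=0(const) G1=G0&G4=0&0=0 G2=(0+0>=2)=0 G3=NOT G1=NOT 0=1 G4=G0&G4=0&0=0 -> 00010
Fixed point reached at step 2: 00010

Answer: fixed 00010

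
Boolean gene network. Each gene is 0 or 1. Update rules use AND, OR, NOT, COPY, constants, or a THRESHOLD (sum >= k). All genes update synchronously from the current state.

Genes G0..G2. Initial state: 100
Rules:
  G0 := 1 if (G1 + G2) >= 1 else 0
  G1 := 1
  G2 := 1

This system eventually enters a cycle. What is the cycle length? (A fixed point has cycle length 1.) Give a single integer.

Answer: 1

Derivation:
Step 0: 100
Step 1: G0=(0+0>=1)=0 G1=1(const) G2=1(const) -> 011
Step 2: G0=(1+1>=1)=1 G1=1(const) G2=1(const) -> 111
Step 3: G0=(1+1>=1)=1 G1=1(const) G2=1(const) -> 111
State from step 3 equals state from step 2 -> cycle length 1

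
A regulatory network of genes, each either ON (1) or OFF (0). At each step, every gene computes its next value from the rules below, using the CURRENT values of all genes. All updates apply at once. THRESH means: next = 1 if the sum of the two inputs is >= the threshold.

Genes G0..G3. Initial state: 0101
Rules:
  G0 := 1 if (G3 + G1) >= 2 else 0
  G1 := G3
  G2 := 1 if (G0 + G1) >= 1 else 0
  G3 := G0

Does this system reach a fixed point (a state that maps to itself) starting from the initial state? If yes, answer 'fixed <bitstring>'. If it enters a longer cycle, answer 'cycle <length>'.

Answer: fixed 0000

Derivation:
Step 0: 0101
Step 1: G0=(1+1>=2)=1 G1=G3=1 G2=(0+1>=1)=1 G3=G0=0 -> 1110
Step 2: G0=(0+1>=2)=0 G1=G3=0 G2=(1+1>=1)=1 G3=G0=1 -> 0011
Step 3: G0=(1+0>=2)=0 G1=G3=1 G2=(0+0>=1)=0 G3=G0=0 -> 0100
Step 4: G0=(0+1>=2)=0 G1=G3=0 G2=(0+1>=1)=1 G3=G0=0 -> 0010
Step 5: G0=(0+0>=2)=0 G1=G3=0 G2=(0+0>=1)=0 G3=G0=0 -> 0000
Step 6: G0=(0+0>=2)=0 G1=G3=0 G2=(0+0>=1)=0 G3=G0=0 -> 0000
Fixed point reached at step 5: 0000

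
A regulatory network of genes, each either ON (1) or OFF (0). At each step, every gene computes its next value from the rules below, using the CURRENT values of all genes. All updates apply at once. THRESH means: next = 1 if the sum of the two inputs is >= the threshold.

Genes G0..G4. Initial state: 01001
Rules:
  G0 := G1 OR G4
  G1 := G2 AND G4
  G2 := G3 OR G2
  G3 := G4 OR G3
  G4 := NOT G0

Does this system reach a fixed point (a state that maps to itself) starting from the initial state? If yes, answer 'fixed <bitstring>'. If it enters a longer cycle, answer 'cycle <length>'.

Answer: cycle 5

Derivation:
Step 0: 01001
Step 1: G0=G1|G4=1|1=1 G1=G2&G4=0&1=0 G2=G3|G2=0|0=0 G3=G4|G3=1|0=1 G4=NOT G0=NOT 0=1 -> 10011
Step 2: G0=G1|G4=0|1=1 G1=G2&G4=0&1=0 G2=G3|G2=1|0=1 G3=G4|G3=1|1=1 G4=NOT G0=NOT 1=0 -> 10110
Step 3: G0=G1|G4=0|0=0 G1=G2&G4=1&0=0 G2=G3|G2=1|1=1 G3=G4|G3=0|1=1 G4=NOT G0=NOT 1=0 -> 00110
Step 4: G0=G1|G4=0|0=0 G1=G2&G4=1&0=0 G2=G3|G2=1|1=1 G3=G4|G3=0|1=1 G4=NOT G0=NOT 0=1 -> 00111
Step 5: G0=G1|G4=0|1=1 G1=G2&G4=1&1=1 G2=G3|G2=1|1=1 G3=G4|G3=1|1=1 G4=NOT G0=NOT 0=1 -> 11111
Step 6: G0=G1|G4=1|1=1 G1=G2&G4=1&1=1 G2=G3|G2=1|1=1 G3=G4|G3=1|1=1 G4=NOT G0=NOT 1=0 -> 11110
Step 7: G0=G1|G4=1|0=1 G1=G2&G4=1&0=0 G2=G3|G2=1|1=1 G3=G4|G3=0|1=1 G4=NOT G0=NOT 1=0 -> 10110
Cycle of length 5 starting at step 2 -> no fixed point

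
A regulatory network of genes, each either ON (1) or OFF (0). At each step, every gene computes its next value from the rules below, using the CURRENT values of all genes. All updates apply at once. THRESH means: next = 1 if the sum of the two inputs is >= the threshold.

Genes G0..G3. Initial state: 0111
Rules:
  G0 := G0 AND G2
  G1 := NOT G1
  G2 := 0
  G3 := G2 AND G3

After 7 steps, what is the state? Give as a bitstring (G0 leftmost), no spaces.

Step 1: G0=G0&G2=0&1=0 G1=NOT G1=NOT 1=0 G2=0(const) G3=G2&G3=1&1=1 -> 0001
Step 2: G0=G0&G2=0&0=0 G1=NOT G1=NOT 0=1 G2=0(const) G3=G2&G3=0&1=0 -> 0100
Step 3: G0=G0&G2=0&0=0 G1=NOT G1=NOT 1=0 G2=0(const) G3=G2&G3=0&0=0 -> 0000
Step 4: G0=G0&G2=0&0=0 G1=NOT G1=NOT 0=1 G2=0(const) G3=G2&G3=0&0=0 -> 0100
Step 5: G0=G0&G2=0&0=0 G1=NOT G1=NOT 1=0 G2=0(const) G3=G2&G3=0&0=0 -> 0000
Step 6: G0=G0&G2=0&0=0 G1=NOT G1=NOT 0=1 G2=0(const) G3=G2&G3=0&0=0 -> 0100
Step 7: G0=G0&G2=0&0=0 G1=NOT G1=NOT 1=0 G2=0(const) G3=G2&G3=0&0=0 -> 0000

0000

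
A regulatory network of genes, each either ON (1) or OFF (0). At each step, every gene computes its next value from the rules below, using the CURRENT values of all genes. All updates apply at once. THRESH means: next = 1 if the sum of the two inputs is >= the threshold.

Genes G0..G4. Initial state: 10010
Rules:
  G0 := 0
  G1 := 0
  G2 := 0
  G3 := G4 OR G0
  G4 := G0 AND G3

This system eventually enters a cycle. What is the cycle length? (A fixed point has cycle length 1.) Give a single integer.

Answer: 1

Derivation:
Step 0: 10010
Step 1: G0=0(const) G1=0(const) G2=0(const) G3=G4|G0=0|1=1 G4=G0&G3=1&1=1 -> 00011
Step 2: G0=0(const) G1=0(const) G2=0(const) G3=G4|G0=1|0=1 G4=G0&G3=0&1=0 -> 00010
Step 3: G0=0(const) G1=0(const) G2=0(const) G3=G4|G0=0|0=0 G4=G0&G3=0&1=0 -> 00000
Step 4: G0=0(const) G1=0(const) G2=0(const) G3=G4|G0=0|0=0 G4=G0&G3=0&0=0 -> 00000
State from step 4 equals state from step 3 -> cycle length 1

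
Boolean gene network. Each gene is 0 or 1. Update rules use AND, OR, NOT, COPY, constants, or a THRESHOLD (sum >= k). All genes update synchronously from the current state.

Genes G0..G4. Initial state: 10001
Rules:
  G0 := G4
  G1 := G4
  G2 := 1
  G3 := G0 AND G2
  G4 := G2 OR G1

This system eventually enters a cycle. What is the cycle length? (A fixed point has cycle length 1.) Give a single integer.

Answer: 1

Derivation:
Step 0: 10001
Step 1: G0=G4=1 G1=G4=1 G2=1(const) G3=G0&G2=1&0=0 G4=G2|G1=0|0=0 -> 11100
Step 2: G0=G4=0 G1=G4=0 G2=1(const) G3=G0&G2=1&1=1 G4=G2|G1=1|1=1 -> 00111
Step 3: G0=G4=1 G1=G4=1 G2=1(const) G3=G0&G2=0&1=0 G4=G2|G1=1|0=1 -> 11101
Step 4: G0=G4=1 G1=G4=1 G2=1(const) G3=G0&G2=1&1=1 G4=G2|G1=1|1=1 -> 11111
Step 5: G0=G4=1 G1=G4=1 G2=1(const) G3=G0&G2=1&1=1 G4=G2|G1=1|1=1 -> 11111
State from step 5 equals state from step 4 -> cycle length 1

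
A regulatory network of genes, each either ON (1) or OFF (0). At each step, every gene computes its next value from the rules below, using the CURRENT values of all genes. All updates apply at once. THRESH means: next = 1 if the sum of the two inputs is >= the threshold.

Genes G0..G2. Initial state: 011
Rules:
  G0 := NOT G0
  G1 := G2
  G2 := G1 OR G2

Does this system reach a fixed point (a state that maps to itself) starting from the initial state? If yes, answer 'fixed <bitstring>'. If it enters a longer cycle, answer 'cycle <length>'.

Step 0: 011
Step 1: G0=NOT G0=NOT 0=1 G1=G2=1 G2=G1|G2=1|1=1 -> 111
Step 2: G0=NOT G0=NOT 1=0 G1=G2=1 G2=G1|G2=1|1=1 -> 011
Cycle of length 2 starting at step 0 -> no fixed point

Answer: cycle 2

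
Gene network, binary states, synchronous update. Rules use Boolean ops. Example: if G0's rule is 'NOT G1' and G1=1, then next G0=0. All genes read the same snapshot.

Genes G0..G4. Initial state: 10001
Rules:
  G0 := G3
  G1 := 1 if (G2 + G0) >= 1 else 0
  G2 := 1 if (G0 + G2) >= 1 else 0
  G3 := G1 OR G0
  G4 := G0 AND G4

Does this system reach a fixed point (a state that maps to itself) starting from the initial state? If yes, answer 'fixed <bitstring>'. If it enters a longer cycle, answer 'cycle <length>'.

Step 0: 10001
Step 1: G0=G3=0 G1=(0+1>=1)=1 G2=(1+0>=1)=1 G3=G1|G0=0|1=1 G4=G0&G4=1&1=1 -> 01111
Step 2: G0=G3=1 G1=(1+0>=1)=1 G2=(0+1>=1)=1 G3=G1|G0=1|0=1 G4=G0&G4=0&1=0 -> 11110
Step 3: G0=G3=1 G1=(1+1>=1)=1 G2=(1+1>=1)=1 G3=G1|G0=1|1=1 G4=G0&G4=1&0=0 -> 11110
Fixed point reached at step 2: 11110

Answer: fixed 11110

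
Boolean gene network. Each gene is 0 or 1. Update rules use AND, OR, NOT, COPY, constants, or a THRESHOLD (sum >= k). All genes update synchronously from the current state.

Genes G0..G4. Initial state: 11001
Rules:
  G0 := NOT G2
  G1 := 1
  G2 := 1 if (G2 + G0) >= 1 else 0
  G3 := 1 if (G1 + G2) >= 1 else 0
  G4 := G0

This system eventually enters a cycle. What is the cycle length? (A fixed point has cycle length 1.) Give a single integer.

Step 0: 11001
Step 1: G0=NOT G2=NOT 0=1 G1=1(const) G2=(0+1>=1)=1 G3=(1+0>=1)=1 G4=G0=1 -> 11111
Step 2: G0=NOT G2=NOT 1=0 G1=1(const) G2=(1+1>=1)=1 G3=(1+1>=1)=1 G4=G0=1 -> 01111
Step 3: G0=NOT G2=NOT 1=0 G1=1(const) G2=(1+0>=1)=1 G3=(1+1>=1)=1 G4=G0=0 -> 01110
Step 4: G0=NOT G2=NOT 1=0 G1=1(const) G2=(1+0>=1)=1 G3=(1+1>=1)=1 G4=G0=0 -> 01110
State from step 4 equals state from step 3 -> cycle length 1

Answer: 1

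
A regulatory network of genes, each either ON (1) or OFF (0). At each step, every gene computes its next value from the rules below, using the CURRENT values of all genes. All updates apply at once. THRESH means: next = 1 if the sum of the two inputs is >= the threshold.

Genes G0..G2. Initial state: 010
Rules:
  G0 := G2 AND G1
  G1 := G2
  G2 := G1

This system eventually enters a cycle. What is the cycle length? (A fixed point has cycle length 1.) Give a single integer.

Answer: 2

Derivation:
Step 0: 010
Step 1: G0=G2&G1=0&1=0 G1=G2=0 G2=G1=1 -> 001
Step 2: G0=G2&G1=1&0=0 G1=G2=1 G2=G1=0 -> 010
State from step 2 equals state from step 0 -> cycle length 2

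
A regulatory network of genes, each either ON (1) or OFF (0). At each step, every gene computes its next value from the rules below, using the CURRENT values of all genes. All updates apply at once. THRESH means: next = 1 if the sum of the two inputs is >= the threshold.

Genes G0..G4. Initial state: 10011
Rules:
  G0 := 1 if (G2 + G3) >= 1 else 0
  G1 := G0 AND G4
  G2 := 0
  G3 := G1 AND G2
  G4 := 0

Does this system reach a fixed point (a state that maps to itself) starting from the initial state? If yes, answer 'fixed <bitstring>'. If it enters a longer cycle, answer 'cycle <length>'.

Step 0: 10011
Step 1: G0=(0+1>=1)=1 G1=G0&G4=1&1=1 G2=0(const) G3=G1&G2=0&0=0 G4=0(const) -> 11000
Step 2: G0=(0+0>=1)=0 G1=G0&G4=1&0=0 G2=0(const) G3=G1&G2=1&0=0 G4=0(const) -> 00000
Step 3: G0=(0+0>=1)=0 G1=G0&G4=0&0=0 G2=0(const) G3=G1&G2=0&0=0 G4=0(const) -> 00000
Fixed point reached at step 2: 00000

Answer: fixed 00000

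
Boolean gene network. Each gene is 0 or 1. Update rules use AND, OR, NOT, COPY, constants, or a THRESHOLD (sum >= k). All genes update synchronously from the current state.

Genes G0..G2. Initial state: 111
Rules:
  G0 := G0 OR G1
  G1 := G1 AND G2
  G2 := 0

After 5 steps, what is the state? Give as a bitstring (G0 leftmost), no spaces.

Step 1: G0=G0|G1=1|1=1 G1=G1&G2=1&1=1 G2=0(const) -> 110
Step 2: G0=G0|G1=1|1=1 G1=G1&G2=1&0=0 G2=0(const) -> 100
Step 3: G0=G0|G1=1|0=1 G1=G1&G2=0&0=0 G2=0(const) -> 100
Step 4: G0=G0|G1=1|0=1 G1=G1&G2=0&0=0 G2=0(const) -> 100
Step 5: G0=G0|G1=1|0=1 G1=G1&G2=0&0=0 G2=0(const) -> 100

100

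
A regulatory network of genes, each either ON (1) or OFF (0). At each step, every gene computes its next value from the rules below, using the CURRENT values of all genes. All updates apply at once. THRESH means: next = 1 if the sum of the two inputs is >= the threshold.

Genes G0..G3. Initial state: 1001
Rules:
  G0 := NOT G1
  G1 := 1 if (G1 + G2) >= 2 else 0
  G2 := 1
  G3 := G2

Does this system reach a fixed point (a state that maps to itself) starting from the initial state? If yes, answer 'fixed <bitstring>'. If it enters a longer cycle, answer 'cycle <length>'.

Answer: fixed 1011

Derivation:
Step 0: 1001
Step 1: G0=NOT G1=NOT 0=1 G1=(0+0>=2)=0 G2=1(const) G3=G2=0 -> 1010
Step 2: G0=NOT G1=NOT 0=1 G1=(0+1>=2)=0 G2=1(const) G3=G2=1 -> 1011
Step 3: G0=NOT G1=NOT 0=1 G1=(0+1>=2)=0 G2=1(const) G3=G2=1 -> 1011
Fixed point reached at step 2: 1011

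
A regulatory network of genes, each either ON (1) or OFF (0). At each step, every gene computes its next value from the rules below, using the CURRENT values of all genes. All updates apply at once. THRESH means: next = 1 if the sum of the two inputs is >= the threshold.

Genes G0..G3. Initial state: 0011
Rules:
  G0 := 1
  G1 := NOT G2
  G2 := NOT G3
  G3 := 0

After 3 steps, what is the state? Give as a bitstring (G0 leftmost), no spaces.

Step 1: G0=1(const) G1=NOT G2=NOT 1=0 G2=NOT G3=NOT 1=0 G3=0(const) -> 1000
Step 2: G0=1(const) G1=NOT G2=NOT 0=1 G2=NOT G3=NOT 0=1 G3=0(const) -> 1110
Step 3: G0=1(const) G1=NOT G2=NOT 1=0 G2=NOT G3=NOT 0=1 G3=0(const) -> 1010

1010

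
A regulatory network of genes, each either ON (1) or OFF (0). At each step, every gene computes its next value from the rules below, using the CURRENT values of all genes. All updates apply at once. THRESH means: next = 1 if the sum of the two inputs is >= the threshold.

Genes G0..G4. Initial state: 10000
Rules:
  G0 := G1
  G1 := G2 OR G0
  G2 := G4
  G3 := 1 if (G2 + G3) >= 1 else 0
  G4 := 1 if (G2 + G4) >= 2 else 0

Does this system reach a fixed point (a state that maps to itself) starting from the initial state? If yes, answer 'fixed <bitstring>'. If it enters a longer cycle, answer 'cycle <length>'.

Answer: cycle 2

Derivation:
Step 0: 10000
Step 1: G0=G1=0 G1=G2|G0=0|1=1 G2=G4=0 G3=(0+0>=1)=0 G4=(0+0>=2)=0 -> 01000
Step 2: G0=G1=1 G1=G2|G0=0|0=0 G2=G4=0 G3=(0+0>=1)=0 G4=(0+0>=2)=0 -> 10000
Cycle of length 2 starting at step 0 -> no fixed point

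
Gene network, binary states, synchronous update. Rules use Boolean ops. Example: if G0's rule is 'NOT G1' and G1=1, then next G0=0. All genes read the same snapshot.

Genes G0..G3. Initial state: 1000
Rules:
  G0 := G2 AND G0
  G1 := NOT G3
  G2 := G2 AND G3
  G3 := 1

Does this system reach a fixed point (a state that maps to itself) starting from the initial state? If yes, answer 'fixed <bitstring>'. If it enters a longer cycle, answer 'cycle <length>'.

Step 0: 1000
Step 1: G0=G2&G0=0&1=0 G1=NOT G3=NOT 0=1 G2=G2&G3=0&0=0 G3=1(const) -> 0101
Step 2: G0=G2&G0=0&0=0 G1=NOT G3=NOT 1=0 G2=G2&G3=0&1=0 G3=1(const) -> 0001
Step 3: G0=G2&G0=0&0=0 G1=NOT G3=NOT 1=0 G2=G2&G3=0&1=0 G3=1(const) -> 0001
Fixed point reached at step 2: 0001

Answer: fixed 0001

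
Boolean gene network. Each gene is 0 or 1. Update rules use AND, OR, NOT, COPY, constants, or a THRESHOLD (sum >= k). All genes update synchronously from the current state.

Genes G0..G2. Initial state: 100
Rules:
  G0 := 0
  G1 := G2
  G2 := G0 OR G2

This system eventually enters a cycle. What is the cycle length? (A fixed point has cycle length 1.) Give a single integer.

Step 0: 100
Step 1: G0=0(const) G1=G2=0 G2=G0|G2=1|0=1 -> 001
Step 2: G0=0(const) G1=G2=1 G2=G0|G2=0|1=1 -> 011
Step 3: G0=0(const) G1=G2=1 G2=G0|G2=0|1=1 -> 011
State from step 3 equals state from step 2 -> cycle length 1

Answer: 1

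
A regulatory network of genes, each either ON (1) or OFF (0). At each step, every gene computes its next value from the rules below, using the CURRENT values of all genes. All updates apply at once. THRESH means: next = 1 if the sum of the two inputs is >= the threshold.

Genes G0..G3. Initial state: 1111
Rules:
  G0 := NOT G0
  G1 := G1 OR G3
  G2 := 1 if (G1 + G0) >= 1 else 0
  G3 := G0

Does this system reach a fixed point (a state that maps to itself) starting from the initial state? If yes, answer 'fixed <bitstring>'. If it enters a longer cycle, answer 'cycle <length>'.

Answer: cycle 2

Derivation:
Step 0: 1111
Step 1: G0=NOT G0=NOT 1=0 G1=G1|G3=1|1=1 G2=(1+1>=1)=1 G3=G0=1 -> 0111
Step 2: G0=NOT G0=NOT 0=1 G1=G1|G3=1|1=1 G2=(1+0>=1)=1 G3=G0=0 -> 1110
Step 3: G0=NOT G0=NOT 1=0 G1=G1|G3=1|0=1 G2=(1+1>=1)=1 G3=G0=1 -> 0111
Cycle of length 2 starting at step 1 -> no fixed point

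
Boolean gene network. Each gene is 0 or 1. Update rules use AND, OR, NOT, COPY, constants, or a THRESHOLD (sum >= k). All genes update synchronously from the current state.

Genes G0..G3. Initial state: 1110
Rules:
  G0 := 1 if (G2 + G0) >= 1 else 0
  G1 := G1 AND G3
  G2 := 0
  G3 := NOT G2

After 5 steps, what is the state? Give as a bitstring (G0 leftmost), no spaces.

Step 1: G0=(1+1>=1)=1 G1=G1&G3=1&0=0 G2=0(const) G3=NOT G2=NOT 1=0 -> 1000
Step 2: G0=(0+1>=1)=1 G1=G1&G3=0&0=0 G2=0(const) G3=NOT G2=NOT 0=1 -> 1001
Step 3: G0=(0+1>=1)=1 G1=G1&G3=0&1=0 G2=0(const) G3=NOT G2=NOT 0=1 -> 1001
Step 4: G0=(0+1>=1)=1 G1=G1&G3=0&1=0 G2=0(const) G3=NOT G2=NOT 0=1 -> 1001
Step 5: G0=(0+1>=1)=1 G1=G1&G3=0&1=0 G2=0(const) G3=NOT G2=NOT 0=1 -> 1001

1001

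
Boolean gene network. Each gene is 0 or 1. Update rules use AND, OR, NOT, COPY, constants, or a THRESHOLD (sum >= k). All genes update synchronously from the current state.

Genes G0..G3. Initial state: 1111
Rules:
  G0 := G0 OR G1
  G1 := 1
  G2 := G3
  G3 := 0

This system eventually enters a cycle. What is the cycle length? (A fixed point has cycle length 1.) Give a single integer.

Step 0: 1111
Step 1: G0=G0|G1=1|1=1 G1=1(const) G2=G3=1 G3=0(const) -> 1110
Step 2: G0=G0|G1=1|1=1 G1=1(const) G2=G3=0 G3=0(const) -> 1100
Step 3: G0=G0|G1=1|1=1 G1=1(const) G2=G3=0 G3=0(const) -> 1100
State from step 3 equals state from step 2 -> cycle length 1

Answer: 1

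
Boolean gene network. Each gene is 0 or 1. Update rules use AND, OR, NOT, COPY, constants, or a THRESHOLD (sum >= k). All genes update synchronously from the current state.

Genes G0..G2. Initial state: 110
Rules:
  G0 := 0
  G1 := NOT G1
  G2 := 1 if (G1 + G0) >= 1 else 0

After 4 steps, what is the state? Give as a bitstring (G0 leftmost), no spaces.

Step 1: G0=0(const) G1=NOT G1=NOT 1=0 G2=(1+1>=1)=1 -> 001
Step 2: G0=0(const) G1=NOT G1=NOT 0=1 G2=(0+0>=1)=0 -> 010
Step 3: G0=0(const) G1=NOT G1=NOT 1=0 G2=(1+0>=1)=1 -> 001
Step 4: G0=0(const) G1=NOT G1=NOT 0=1 G2=(0+0>=1)=0 -> 010

010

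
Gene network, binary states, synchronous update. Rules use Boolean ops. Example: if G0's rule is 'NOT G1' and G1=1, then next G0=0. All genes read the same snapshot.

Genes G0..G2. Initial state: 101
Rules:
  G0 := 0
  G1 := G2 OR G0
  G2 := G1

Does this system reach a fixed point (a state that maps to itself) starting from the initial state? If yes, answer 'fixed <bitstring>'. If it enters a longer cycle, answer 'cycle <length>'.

Answer: cycle 2

Derivation:
Step 0: 101
Step 1: G0=0(const) G1=G2|G0=1|1=1 G2=G1=0 -> 010
Step 2: G0=0(const) G1=G2|G0=0|0=0 G2=G1=1 -> 001
Step 3: G0=0(const) G1=G2|G0=1|0=1 G2=G1=0 -> 010
Cycle of length 2 starting at step 1 -> no fixed point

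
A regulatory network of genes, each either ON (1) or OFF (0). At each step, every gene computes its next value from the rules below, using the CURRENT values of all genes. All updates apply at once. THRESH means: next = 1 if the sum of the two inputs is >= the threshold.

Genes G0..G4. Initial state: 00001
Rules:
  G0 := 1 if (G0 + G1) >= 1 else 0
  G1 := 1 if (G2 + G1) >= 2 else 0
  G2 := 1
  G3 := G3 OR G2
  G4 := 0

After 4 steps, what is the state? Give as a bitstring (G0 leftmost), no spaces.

Step 1: G0=(0+0>=1)=0 G1=(0+0>=2)=0 G2=1(const) G3=G3|G2=0|0=0 G4=0(const) -> 00100
Step 2: G0=(0+0>=1)=0 G1=(1+0>=2)=0 G2=1(const) G3=G3|G2=0|1=1 G4=0(const) -> 00110
Step 3: G0=(0+0>=1)=0 G1=(1+0>=2)=0 G2=1(const) G3=G3|G2=1|1=1 G4=0(const) -> 00110
Step 4: G0=(0+0>=1)=0 G1=(1+0>=2)=0 G2=1(const) G3=G3|G2=1|1=1 G4=0(const) -> 00110

00110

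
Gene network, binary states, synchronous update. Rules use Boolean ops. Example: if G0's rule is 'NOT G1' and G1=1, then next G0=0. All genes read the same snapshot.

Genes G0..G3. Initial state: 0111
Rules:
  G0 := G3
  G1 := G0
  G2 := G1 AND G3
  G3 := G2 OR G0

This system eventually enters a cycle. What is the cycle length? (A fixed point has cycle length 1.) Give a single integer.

Step 0: 0111
Step 1: G0=G3=1 G1=G0=0 G2=G1&G3=1&1=1 G3=G2|G0=1|0=1 -> 1011
Step 2: G0=G3=1 G1=G0=1 G2=G1&G3=0&1=0 G3=G2|G0=1|1=1 -> 1101
Step 3: G0=G3=1 G1=G0=1 G2=G1&G3=1&1=1 G3=G2|G0=0|1=1 -> 1111
Step 4: G0=G3=1 G1=G0=1 G2=G1&G3=1&1=1 G3=G2|G0=1|1=1 -> 1111
State from step 4 equals state from step 3 -> cycle length 1

Answer: 1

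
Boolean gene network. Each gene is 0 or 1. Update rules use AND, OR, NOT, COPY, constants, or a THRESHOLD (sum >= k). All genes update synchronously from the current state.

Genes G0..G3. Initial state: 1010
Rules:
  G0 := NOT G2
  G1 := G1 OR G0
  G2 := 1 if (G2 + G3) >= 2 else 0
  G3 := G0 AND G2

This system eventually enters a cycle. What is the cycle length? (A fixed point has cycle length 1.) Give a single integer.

Step 0: 1010
Step 1: G0=NOT G2=NOT 1=0 G1=G1|G0=0|1=1 G2=(1+0>=2)=0 G3=G0&G2=1&1=1 -> 0101
Step 2: G0=NOT G2=NOT 0=1 G1=G1|G0=1|0=1 G2=(0+1>=2)=0 G3=G0&G2=0&0=0 -> 1100
Step 3: G0=NOT G2=NOT 0=1 G1=G1|G0=1|1=1 G2=(0+0>=2)=0 G3=G0&G2=1&0=0 -> 1100
State from step 3 equals state from step 2 -> cycle length 1

Answer: 1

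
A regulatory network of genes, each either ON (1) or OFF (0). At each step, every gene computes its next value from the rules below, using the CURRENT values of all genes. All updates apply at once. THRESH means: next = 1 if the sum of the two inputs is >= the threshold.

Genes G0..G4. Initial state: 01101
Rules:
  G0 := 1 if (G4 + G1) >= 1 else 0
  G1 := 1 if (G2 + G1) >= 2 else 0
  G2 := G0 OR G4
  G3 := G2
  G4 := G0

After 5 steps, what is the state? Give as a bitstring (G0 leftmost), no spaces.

Step 1: G0=(1+1>=1)=1 G1=(1+1>=2)=1 G2=G0|G4=0|1=1 G3=G2=1 G4=G0=0 -> 11110
Step 2: G0=(0+1>=1)=1 G1=(1+1>=2)=1 G2=G0|G4=1|0=1 G3=G2=1 G4=G0=1 -> 11111
Step 3: G0=(1+1>=1)=1 G1=(1+1>=2)=1 G2=G0|G4=1|1=1 G3=G2=1 G4=G0=1 -> 11111
Step 4: G0=(1+1>=1)=1 G1=(1+1>=2)=1 G2=G0|G4=1|1=1 G3=G2=1 G4=G0=1 -> 11111
Step 5: G0=(1+1>=1)=1 G1=(1+1>=2)=1 G2=G0|G4=1|1=1 G3=G2=1 G4=G0=1 -> 11111

11111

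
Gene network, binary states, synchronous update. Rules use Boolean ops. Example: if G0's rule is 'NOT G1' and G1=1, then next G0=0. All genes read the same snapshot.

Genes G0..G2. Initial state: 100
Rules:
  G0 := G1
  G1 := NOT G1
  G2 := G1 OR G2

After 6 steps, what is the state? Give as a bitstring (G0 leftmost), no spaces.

Step 1: G0=G1=0 G1=NOT G1=NOT 0=1 G2=G1|G2=0|0=0 -> 010
Step 2: G0=G1=1 G1=NOT G1=NOT 1=0 G2=G1|G2=1|0=1 -> 101
Step 3: G0=G1=0 G1=NOT G1=NOT 0=1 G2=G1|G2=0|1=1 -> 011
Step 4: G0=G1=1 G1=NOT G1=NOT 1=0 G2=G1|G2=1|1=1 -> 101
Step 5: G0=G1=0 G1=NOT G1=NOT 0=1 G2=G1|G2=0|1=1 -> 011
Step 6: G0=G1=1 G1=NOT G1=NOT 1=0 G2=G1|G2=1|1=1 -> 101

101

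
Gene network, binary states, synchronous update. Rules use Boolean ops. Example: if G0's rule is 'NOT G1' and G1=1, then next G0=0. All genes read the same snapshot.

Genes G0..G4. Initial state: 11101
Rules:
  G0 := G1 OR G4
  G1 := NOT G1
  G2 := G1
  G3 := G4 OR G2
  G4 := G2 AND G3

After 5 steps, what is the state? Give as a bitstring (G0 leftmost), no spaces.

Step 1: G0=G1|G4=1|1=1 G1=NOT G1=NOT 1=0 G2=G1=1 G3=G4|G2=1|1=1 G4=G2&G3=1&0=0 -> 10110
Step 2: G0=G1|G4=0|0=0 G1=NOT G1=NOT 0=1 G2=G1=0 G3=G4|G2=0|1=1 G4=G2&G3=1&1=1 -> 01011
Step 3: G0=G1|G4=1|1=1 G1=NOT G1=NOT 1=0 G2=G1=1 G3=G4|G2=1|0=1 G4=G2&G3=0&1=0 -> 10110
Step 4: G0=G1|G4=0|0=0 G1=NOT G1=NOT 0=1 G2=G1=0 G3=G4|G2=0|1=1 G4=G2&G3=1&1=1 -> 01011
Step 5: G0=G1|G4=1|1=1 G1=NOT G1=NOT 1=0 G2=G1=1 G3=G4|G2=1|0=1 G4=G2&G3=0&1=0 -> 10110

10110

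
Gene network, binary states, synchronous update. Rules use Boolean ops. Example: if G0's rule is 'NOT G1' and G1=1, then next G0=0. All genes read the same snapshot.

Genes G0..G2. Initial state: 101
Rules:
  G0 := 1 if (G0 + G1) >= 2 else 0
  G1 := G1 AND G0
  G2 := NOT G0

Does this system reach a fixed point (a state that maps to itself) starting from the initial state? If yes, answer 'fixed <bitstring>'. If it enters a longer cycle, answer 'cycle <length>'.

Step 0: 101
Step 1: G0=(1+0>=2)=0 G1=G1&G0=0&1=0 G2=NOT G0=NOT 1=0 -> 000
Step 2: G0=(0+0>=2)=0 G1=G1&G0=0&0=0 G2=NOT G0=NOT 0=1 -> 001
Step 3: G0=(0+0>=2)=0 G1=G1&G0=0&0=0 G2=NOT G0=NOT 0=1 -> 001
Fixed point reached at step 2: 001

Answer: fixed 001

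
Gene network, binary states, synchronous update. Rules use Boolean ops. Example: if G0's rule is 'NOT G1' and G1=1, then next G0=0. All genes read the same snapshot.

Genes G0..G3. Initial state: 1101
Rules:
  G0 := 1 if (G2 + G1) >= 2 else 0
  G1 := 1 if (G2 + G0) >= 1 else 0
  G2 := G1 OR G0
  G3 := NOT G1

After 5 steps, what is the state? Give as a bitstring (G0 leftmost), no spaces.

Step 1: G0=(0+1>=2)=0 G1=(0+1>=1)=1 G2=G1|G0=1|1=1 G3=NOT G1=NOT 1=0 -> 0110
Step 2: G0=(1+1>=2)=1 G1=(1+0>=1)=1 G2=G1|G0=1|0=1 G3=NOT G1=NOT 1=0 -> 1110
Step 3: G0=(1+1>=2)=1 G1=(1+1>=1)=1 G2=G1|G0=1|1=1 G3=NOT G1=NOT 1=0 -> 1110
Step 4: G0=(1+1>=2)=1 G1=(1+1>=1)=1 G2=G1|G0=1|1=1 G3=NOT G1=NOT 1=0 -> 1110
Step 5: G0=(1+1>=2)=1 G1=(1+1>=1)=1 G2=G1|G0=1|1=1 G3=NOT G1=NOT 1=0 -> 1110

1110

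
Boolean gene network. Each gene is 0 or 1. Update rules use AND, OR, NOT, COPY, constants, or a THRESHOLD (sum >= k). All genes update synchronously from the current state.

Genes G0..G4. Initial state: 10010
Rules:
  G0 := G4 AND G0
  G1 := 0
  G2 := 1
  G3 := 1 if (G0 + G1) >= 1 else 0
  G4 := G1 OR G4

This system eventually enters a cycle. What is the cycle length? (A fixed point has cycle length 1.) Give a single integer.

Answer: 1

Derivation:
Step 0: 10010
Step 1: G0=G4&G0=0&1=0 G1=0(const) G2=1(const) G3=(1+0>=1)=1 G4=G1|G4=0|0=0 -> 00110
Step 2: G0=G4&G0=0&0=0 G1=0(const) G2=1(const) G3=(0+0>=1)=0 G4=G1|G4=0|0=0 -> 00100
Step 3: G0=G4&G0=0&0=0 G1=0(const) G2=1(const) G3=(0+0>=1)=0 G4=G1|G4=0|0=0 -> 00100
State from step 3 equals state from step 2 -> cycle length 1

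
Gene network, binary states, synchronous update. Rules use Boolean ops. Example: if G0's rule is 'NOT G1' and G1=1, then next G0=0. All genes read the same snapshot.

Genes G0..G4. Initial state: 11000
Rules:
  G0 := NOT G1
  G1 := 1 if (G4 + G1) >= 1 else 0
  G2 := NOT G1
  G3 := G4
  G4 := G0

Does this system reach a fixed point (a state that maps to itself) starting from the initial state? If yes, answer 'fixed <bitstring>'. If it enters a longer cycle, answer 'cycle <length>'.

Answer: fixed 01000

Derivation:
Step 0: 11000
Step 1: G0=NOT G1=NOT 1=0 G1=(0+1>=1)=1 G2=NOT G1=NOT 1=0 G3=G4=0 G4=G0=1 -> 01001
Step 2: G0=NOT G1=NOT 1=0 G1=(1+1>=1)=1 G2=NOT G1=NOT 1=0 G3=G4=1 G4=G0=0 -> 01010
Step 3: G0=NOT G1=NOT 1=0 G1=(0+1>=1)=1 G2=NOT G1=NOT 1=0 G3=G4=0 G4=G0=0 -> 01000
Step 4: G0=NOT G1=NOT 1=0 G1=(0+1>=1)=1 G2=NOT G1=NOT 1=0 G3=G4=0 G4=G0=0 -> 01000
Fixed point reached at step 3: 01000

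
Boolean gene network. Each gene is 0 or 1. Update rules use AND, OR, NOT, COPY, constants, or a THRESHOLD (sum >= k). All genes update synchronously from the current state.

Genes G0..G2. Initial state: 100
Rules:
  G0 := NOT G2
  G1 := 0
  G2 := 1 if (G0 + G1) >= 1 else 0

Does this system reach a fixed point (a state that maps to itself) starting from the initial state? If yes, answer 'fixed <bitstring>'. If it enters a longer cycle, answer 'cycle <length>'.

Step 0: 100
Step 1: G0=NOT G2=NOT 0=1 G1=0(const) G2=(1+0>=1)=1 -> 101
Step 2: G0=NOT G2=NOT 1=0 G1=0(const) G2=(1+0>=1)=1 -> 001
Step 3: G0=NOT G2=NOT 1=0 G1=0(const) G2=(0+0>=1)=0 -> 000
Step 4: G0=NOT G2=NOT 0=1 G1=0(const) G2=(0+0>=1)=0 -> 100
Cycle of length 4 starting at step 0 -> no fixed point

Answer: cycle 4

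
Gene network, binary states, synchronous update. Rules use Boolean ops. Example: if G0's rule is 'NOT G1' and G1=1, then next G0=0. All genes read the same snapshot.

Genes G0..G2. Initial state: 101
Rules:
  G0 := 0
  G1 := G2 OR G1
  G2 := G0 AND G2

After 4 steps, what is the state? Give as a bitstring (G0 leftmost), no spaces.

Step 1: G0=0(const) G1=G2|G1=1|0=1 G2=G0&G2=1&1=1 -> 011
Step 2: G0=0(const) G1=G2|G1=1|1=1 G2=G0&G2=0&1=0 -> 010
Step 3: G0=0(const) G1=G2|G1=0|1=1 G2=G0&G2=0&0=0 -> 010
Step 4: G0=0(const) G1=G2|G1=0|1=1 G2=G0&G2=0&0=0 -> 010

010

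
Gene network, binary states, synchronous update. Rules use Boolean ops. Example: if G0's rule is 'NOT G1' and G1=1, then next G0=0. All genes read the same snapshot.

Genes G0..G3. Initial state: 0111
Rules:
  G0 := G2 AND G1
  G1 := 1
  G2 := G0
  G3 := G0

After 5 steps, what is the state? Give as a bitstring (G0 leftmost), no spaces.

Step 1: G0=G2&G1=1&1=1 G1=1(const) G2=G0=0 G3=G0=0 -> 1100
Step 2: G0=G2&G1=0&1=0 G1=1(const) G2=G0=1 G3=G0=1 -> 0111
Step 3: G0=G2&G1=1&1=1 G1=1(const) G2=G0=0 G3=G0=0 -> 1100
Step 4: G0=G2&G1=0&1=0 G1=1(const) G2=G0=1 G3=G0=1 -> 0111
Step 5: G0=G2&G1=1&1=1 G1=1(const) G2=G0=0 G3=G0=0 -> 1100

1100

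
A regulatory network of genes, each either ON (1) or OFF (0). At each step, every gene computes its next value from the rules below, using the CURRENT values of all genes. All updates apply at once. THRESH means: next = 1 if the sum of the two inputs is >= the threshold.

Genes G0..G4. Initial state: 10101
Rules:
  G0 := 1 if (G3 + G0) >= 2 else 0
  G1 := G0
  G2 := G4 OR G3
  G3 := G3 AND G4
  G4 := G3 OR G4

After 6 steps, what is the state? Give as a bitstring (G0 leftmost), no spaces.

Step 1: G0=(0+1>=2)=0 G1=G0=1 G2=G4|G3=1|0=1 G3=G3&G4=0&1=0 G4=G3|G4=0|1=1 -> 01101
Step 2: G0=(0+0>=2)=0 G1=G0=0 G2=G4|G3=1|0=1 G3=G3&G4=0&1=0 G4=G3|G4=0|1=1 -> 00101
Step 3: G0=(0+0>=2)=0 G1=G0=0 G2=G4|G3=1|0=1 G3=G3&G4=0&1=0 G4=G3|G4=0|1=1 -> 00101
Step 4: G0=(0+0>=2)=0 G1=G0=0 G2=G4|G3=1|0=1 G3=G3&G4=0&1=0 G4=G3|G4=0|1=1 -> 00101
Step 5: G0=(0+0>=2)=0 G1=G0=0 G2=G4|G3=1|0=1 G3=G3&G4=0&1=0 G4=G3|G4=0|1=1 -> 00101
Step 6: G0=(0+0>=2)=0 G1=G0=0 G2=G4|G3=1|0=1 G3=G3&G4=0&1=0 G4=G3|G4=0|1=1 -> 00101

00101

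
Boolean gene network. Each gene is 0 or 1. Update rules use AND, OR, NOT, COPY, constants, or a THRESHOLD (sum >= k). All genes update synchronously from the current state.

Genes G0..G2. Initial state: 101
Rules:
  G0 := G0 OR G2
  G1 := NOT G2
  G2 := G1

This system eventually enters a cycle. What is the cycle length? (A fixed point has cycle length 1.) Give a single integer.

Answer: 4

Derivation:
Step 0: 101
Step 1: G0=G0|G2=1|1=1 G1=NOT G2=NOT 1=0 G2=G1=0 -> 100
Step 2: G0=G0|G2=1|0=1 G1=NOT G2=NOT 0=1 G2=G1=0 -> 110
Step 3: G0=G0|G2=1|0=1 G1=NOT G2=NOT 0=1 G2=G1=1 -> 111
Step 4: G0=G0|G2=1|1=1 G1=NOT G2=NOT 1=0 G2=G1=1 -> 101
State from step 4 equals state from step 0 -> cycle length 4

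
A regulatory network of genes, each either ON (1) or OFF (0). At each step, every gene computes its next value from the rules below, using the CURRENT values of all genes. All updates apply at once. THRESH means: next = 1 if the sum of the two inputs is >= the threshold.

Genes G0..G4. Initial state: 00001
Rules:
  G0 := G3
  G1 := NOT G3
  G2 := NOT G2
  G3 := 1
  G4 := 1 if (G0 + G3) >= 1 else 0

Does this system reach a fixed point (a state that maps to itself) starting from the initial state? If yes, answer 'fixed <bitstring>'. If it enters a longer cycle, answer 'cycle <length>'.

Step 0: 00001
Step 1: G0=G3=0 G1=NOT G3=NOT 0=1 G2=NOT G2=NOT 0=1 G3=1(const) G4=(0+0>=1)=0 -> 01110
Step 2: G0=G3=1 G1=NOT G3=NOT 1=0 G2=NOT G2=NOT 1=0 G3=1(const) G4=(0+1>=1)=1 -> 10011
Step 3: G0=G3=1 G1=NOT G3=NOT 1=0 G2=NOT G2=NOT 0=1 G3=1(const) G4=(1+1>=1)=1 -> 10111
Step 4: G0=G3=1 G1=NOT G3=NOT 1=0 G2=NOT G2=NOT 1=0 G3=1(const) G4=(1+1>=1)=1 -> 10011
Cycle of length 2 starting at step 2 -> no fixed point

Answer: cycle 2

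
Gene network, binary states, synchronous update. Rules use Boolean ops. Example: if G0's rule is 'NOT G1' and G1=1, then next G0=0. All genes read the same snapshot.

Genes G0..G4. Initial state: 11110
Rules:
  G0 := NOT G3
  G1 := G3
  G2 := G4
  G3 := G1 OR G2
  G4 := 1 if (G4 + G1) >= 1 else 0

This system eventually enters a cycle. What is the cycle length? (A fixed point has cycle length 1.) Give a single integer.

Answer: 1

Derivation:
Step 0: 11110
Step 1: G0=NOT G3=NOT 1=0 G1=G3=1 G2=G4=0 G3=G1|G2=1|1=1 G4=(0+1>=1)=1 -> 01011
Step 2: G0=NOT G3=NOT 1=0 G1=G3=1 G2=G4=1 G3=G1|G2=1|0=1 G4=(1+1>=1)=1 -> 01111
Step 3: G0=NOT G3=NOT 1=0 G1=G3=1 G2=G4=1 G3=G1|G2=1|1=1 G4=(1+1>=1)=1 -> 01111
State from step 3 equals state from step 2 -> cycle length 1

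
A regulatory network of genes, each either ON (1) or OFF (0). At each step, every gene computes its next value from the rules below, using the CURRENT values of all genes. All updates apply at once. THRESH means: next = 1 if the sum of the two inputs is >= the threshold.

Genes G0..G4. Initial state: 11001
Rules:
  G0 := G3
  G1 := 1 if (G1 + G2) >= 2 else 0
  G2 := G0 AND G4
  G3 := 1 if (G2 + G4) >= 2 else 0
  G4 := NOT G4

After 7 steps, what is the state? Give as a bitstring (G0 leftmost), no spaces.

Step 1: G0=G3=0 G1=(1+0>=2)=0 G2=G0&G4=1&1=1 G3=(0+1>=2)=0 G4=NOT G4=NOT 1=0 -> 00100
Step 2: G0=G3=0 G1=(0+1>=2)=0 G2=G0&G4=0&0=0 G3=(1+0>=2)=0 G4=NOT G4=NOT 0=1 -> 00001
Step 3: G0=G3=0 G1=(0+0>=2)=0 G2=G0&G4=0&1=0 G3=(0+1>=2)=0 G4=NOT G4=NOT 1=0 -> 00000
Step 4: G0=G3=0 G1=(0+0>=2)=0 G2=G0&G4=0&0=0 G3=(0+0>=2)=0 G4=NOT G4=NOT 0=1 -> 00001
Step 5: G0=G3=0 G1=(0+0>=2)=0 G2=G0&G4=0&1=0 G3=(0+1>=2)=0 G4=NOT G4=NOT 1=0 -> 00000
Step 6: G0=G3=0 G1=(0+0>=2)=0 G2=G0&G4=0&0=0 G3=(0+0>=2)=0 G4=NOT G4=NOT 0=1 -> 00001
Step 7: G0=G3=0 G1=(0+0>=2)=0 G2=G0&G4=0&1=0 G3=(0+1>=2)=0 G4=NOT G4=NOT 1=0 -> 00000

00000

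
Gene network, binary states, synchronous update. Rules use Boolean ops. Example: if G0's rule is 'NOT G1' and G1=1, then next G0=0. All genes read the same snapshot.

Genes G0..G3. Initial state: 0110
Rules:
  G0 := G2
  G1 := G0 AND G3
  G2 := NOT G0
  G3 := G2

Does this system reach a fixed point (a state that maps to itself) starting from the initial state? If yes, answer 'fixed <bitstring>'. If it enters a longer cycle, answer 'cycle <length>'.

Answer: cycle 4

Derivation:
Step 0: 0110
Step 1: G0=G2=1 G1=G0&G3=0&0=0 G2=NOT G0=NOT 0=1 G3=G2=1 -> 1011
Step 2: G0=G2=1 G1=G0&G3=1&1=1 G2=NOT G0=NOT 1=0 G3=G2=1 -> 1101
Step 3: G0=G2=0 G1=G0&G3=1&1=1 G2=NOT G0=NOT 1=0 G3=G2=0 -> 0100
Step 4: G0=G2=0 G1=G0&G3=0&0=0 G2=NOT G0=NOT 0=1 G3=G2=0 -> 0010
Step 5: G0=G2=1 G1=G0&G3=0&0=0 G2=NOT G0=NOT 0=1 G3=G2=1 -> 1011
Cycle of length 4 starting at step 1 -> no fixed point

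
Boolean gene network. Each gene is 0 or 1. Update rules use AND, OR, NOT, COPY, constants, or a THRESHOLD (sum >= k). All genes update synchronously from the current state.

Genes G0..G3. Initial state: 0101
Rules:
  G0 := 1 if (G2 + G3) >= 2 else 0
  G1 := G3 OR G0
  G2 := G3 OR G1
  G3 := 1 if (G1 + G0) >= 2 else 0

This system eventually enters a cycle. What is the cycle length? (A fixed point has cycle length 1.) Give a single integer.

Step 0: 0101
Step 1: G0=(0+1>=2)=0 G1=G3|G0=1|0=1 G2=G3|G1=1|1=1 G3=(1+0>=2)=0 -> 0110
Step 2: G0=(1+0>=2)=0 G1=G3|G0=0|0=0 G2=G3|G1=0|1=1 G3=(1+0>=2)=0 -> 0010
Step 3: G0=(1+0>=2)=0 G1=G3|G0=0|0=0 G2=G3|G1=0|0=0 G3=(0+0>=2)=0 -> 0000
Step 4: G0=(0+0>=2)=0 G1=G3|G0=0|0=0 G2=G3|G1=0|0=0 G3=(0+0>=2)=0 -> 0000
State from step 4 equals state from step 3 -> cycle length 1

Answer: 1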